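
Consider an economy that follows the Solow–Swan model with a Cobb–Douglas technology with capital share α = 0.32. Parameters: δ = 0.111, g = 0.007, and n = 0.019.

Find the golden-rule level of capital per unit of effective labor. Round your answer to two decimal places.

The golden rule sets f'(k) = n + g + δ, i.e. α·k^(α−1) = n + g + δ.
So k^(1−α) = α / (n + g + δ) = 0.32 / 0.137 = 2.3358.
k_gold = 2.3358^(1/0.68) ≈ 3.4819

k_gold ≈ 3.48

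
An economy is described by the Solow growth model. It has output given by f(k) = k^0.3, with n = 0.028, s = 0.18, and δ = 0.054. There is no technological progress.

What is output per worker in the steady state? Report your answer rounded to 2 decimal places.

y* = 1.40

At the steady state, Δk = 0, so s·k^α = (n + δ)·k.
Dividing both sides by k: k^(1−α) = s / (n + δ).
k^0.7 = 0.18 / (0.028 + 0.054) = 0.18 / 0.082 = 2.1951
k* = 2.1951^(1/0.7) ≈ 3.0746
y* = (k*)^α = 3.0746^0.3 ≈ 1.4007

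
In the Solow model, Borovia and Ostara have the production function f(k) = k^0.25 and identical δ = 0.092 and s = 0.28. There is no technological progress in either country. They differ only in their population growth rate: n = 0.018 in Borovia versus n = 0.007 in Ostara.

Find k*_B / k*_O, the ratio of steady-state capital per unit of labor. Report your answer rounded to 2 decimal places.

Steady-state k* = [s/(n + δ)]^(1/(1−α)), so the ratio is [ (s_B/(n + δ)_B) / (s_O/(n + δ)_O) ]^1.3333.
s_B/(n + δ)_B = 0.28/0.110 = 2.5455; s_O/(n + δ)_O = 0.28/0.099 = 2.8283.
Ratio = (2.5455/2.8283)^1.3333 = 0.9000^1.3333 ≈ 0.8689

k*_B / k*_O ≈ 0.87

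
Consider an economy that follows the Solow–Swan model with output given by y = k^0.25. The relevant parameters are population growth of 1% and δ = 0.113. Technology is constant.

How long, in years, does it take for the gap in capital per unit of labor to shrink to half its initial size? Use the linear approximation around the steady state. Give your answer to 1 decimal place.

Near the steady state the convergence rate is λ = (1 − α)(n + δ).
λ = (1 − 0.25) × 0.123 = 0.75 × 0.123 = 0.09225
Half-life = ln 2 / λ = 0.6931 / 0.09225 ≈ 7.51 years

t_½ ≈ 7.5 years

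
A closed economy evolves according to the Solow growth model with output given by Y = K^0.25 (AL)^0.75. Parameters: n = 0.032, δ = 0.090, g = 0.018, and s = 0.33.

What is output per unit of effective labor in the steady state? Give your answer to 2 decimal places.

In steady state, investment equals break-even investment: s·k^α = (n + g + δ)·k.
Rearranging, k^(1−α) = s / (n + g + δ).
k^0.75 = 0.33 / (0.032 + 0.018 + 0.090) = 0.33 / 0.140 = 2.3571
k* = 2.3571^(1/0.75) ≈ 3.1369
y* = (k*)^α = 3.1369^0.25 ≈ 1.3308

y* = 1.33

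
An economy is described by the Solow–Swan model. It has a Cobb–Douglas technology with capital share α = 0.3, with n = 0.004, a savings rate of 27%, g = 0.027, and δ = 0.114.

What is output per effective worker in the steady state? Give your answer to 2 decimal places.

y* = 1.31

At the steady state, Δk = 0, so s·k^α = (n + g + δ)·k.
Rearranging, k^(1−α) = s / (n + g + δ).
k^0.7 = 0.27 / (0.004 + 0.027 + 0.114) = 0.27 / 0.145 = 1.8621
k* = 1.8621^(1/0.7) ≈ 2.4306
y* = (k*)^α = 2.4306^0.3 ≈ 1.3053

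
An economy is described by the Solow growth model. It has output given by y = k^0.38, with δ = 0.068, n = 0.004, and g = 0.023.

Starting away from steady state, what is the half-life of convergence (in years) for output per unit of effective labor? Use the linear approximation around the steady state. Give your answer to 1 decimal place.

Near the steady state the convergence rate is λ = (1 − α)(n + g + δ).
λ = (1 − 0.38) × 0.095 = 0.62 × 0.095 = 0.0589
Half-life = ln 2 / λ = 0.6931 / 0.0589 ≈ 11.77 years

half-life ≈ 11.8 years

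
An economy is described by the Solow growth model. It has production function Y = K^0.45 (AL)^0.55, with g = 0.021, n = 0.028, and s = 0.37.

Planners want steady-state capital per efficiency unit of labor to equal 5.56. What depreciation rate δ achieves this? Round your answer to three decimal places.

At the steady state, Δk = 0, so s·k^α = (n + g + δ)·k.
So s / (n + g + δ) = (k*)^(1−α) = 5.56^0.55 = 2.5692.
Therefore n + g + δ = s / 2.5692 = 0.37 / 2.5692 = 0.1440, so δ = 0.1440 − 0.049 = 0.0950.

δ ≈ 0.095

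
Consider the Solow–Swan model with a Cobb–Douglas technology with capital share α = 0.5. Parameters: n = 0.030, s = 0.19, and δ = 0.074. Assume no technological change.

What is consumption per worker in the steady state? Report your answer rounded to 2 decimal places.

c* ≈ 1.48

In steady state, investment equals break-even investment: s·k^α = (n + δ)·k.
Dividing both sides by k: k^(1−α) = s / (n + δ).
k^0.5 = 0.19 / (0.030 + 0.074) = 0.19 / 0.104 = 1.8269
k* = 1.8269^(1/0.5) ≈ 3.3376
y* = (k*)^α = 3.3376^0.5 ≈ 1.8269
c* = (1 − s)·y* = (1 − 0.19) × 1.8269 ≈ 1.4798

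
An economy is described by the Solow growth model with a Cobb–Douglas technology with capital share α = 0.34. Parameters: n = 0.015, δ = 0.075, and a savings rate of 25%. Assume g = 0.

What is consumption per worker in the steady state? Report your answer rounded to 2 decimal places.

Steady state requires s·f(k) = (n + δ)·k, i.e. s·k^α = (n + δ)·k.
Rearranging, k^(1−α) = s / (n + δ).
k^0.66 = 0.25 / (0.015 + 0.075) = 0.25 / 0.090 = 2.7778
k* = 2.7778^(1/0.66) ≈ 4.7019
y* = (k*)^α = 4.7019^0.34 ≈ 1.6927
c* = (1 − s)·y* = (1 − 0.25) × 1.6927 ≈ 1.2695

c* = 1.27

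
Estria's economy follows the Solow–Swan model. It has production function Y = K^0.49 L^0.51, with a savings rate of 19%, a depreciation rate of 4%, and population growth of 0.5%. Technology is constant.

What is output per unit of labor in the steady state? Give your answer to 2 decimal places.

In steady state, investment equals break-even investment: s·k^α = (n + δ)·k.
Dividing both sides by k: k^(1−α) = s / (n + δ).
k^0.51 = 0.19 / (0.005 + 0.040) = 0.19 / 0.045 = 4.2222
k* = 4.2222^(1/0.51) ≈ 16.8479
y* = (k*)^α = 16.8479^0.49 ≈ 3.9903

y* = 3.99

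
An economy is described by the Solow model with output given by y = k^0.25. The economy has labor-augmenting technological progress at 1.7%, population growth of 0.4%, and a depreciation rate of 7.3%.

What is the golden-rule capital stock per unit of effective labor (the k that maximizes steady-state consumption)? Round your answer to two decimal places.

k_gold ≈ 3.68

The golden rule sets f'(k) = n + g + δ, i.e. α·k^(α−1) = n + g + δ.
So k^(1−α) = α / (n + g + δ) = 0.25 / 0.094 = 2.6596.
k_gold = 2.6596^(1/0.75) ≈ 3.6849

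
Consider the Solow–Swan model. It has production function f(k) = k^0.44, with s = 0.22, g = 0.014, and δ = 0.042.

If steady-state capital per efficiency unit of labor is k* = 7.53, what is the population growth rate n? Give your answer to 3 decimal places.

n ≈ 0.015

At the steady state, Δk = 0, so s·k^α = (n + g + δ)·k.
So s / (n + g + δ) = (k*)^(1−α) = 7.53^0.56 = 3.0975.
Therefore n + g + δ = s / 3.0975 = 0.22 / 3.0975 = 0.0710, so n = 0.0710 − 0.056 = 0.0150.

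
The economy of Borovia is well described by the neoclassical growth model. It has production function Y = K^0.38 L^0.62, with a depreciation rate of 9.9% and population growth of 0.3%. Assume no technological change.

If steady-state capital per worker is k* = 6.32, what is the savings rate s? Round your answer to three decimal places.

s ≈ 0.320

In steady state, investment equals break-even investment: s·k^α = (n + δ)·k.
So s / (n + δ) = (k*)^(1−α) = 6.32^0.62 = 3.1365.
Therefore s = 3.1365 × (n + δ) = 3.1365 × 0.102 = 0.3199.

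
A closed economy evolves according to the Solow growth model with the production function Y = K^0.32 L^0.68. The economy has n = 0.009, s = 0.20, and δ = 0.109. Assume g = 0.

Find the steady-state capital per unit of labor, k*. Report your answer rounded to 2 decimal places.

Steady state requires s·f(k) = (n + δ)·k, i.e. s·k^α = (n + δ)·k.
Dividing both sides by k: k^(1−α) = s / (n + δ).
k^0.68 = 0.20 / (0.009 + 0.109) = 0.20 / 0.118 = 1.6949
k* = 1.6949^(1/0.68) ≈ 2.1726

k* ≈ 2.17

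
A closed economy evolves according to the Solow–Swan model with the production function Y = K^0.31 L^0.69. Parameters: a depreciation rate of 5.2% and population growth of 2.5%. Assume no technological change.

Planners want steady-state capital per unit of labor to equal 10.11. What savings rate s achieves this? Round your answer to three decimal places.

In steady state, investment equals break-even investment: s·k^α = (n + δ)·k.
So s / (n + δ) = (k*)^(1−α) = 10.11^0.69 = 4.9349.
Therefore s = 4.9349 × (n + δ) = 4.9349 × 0.077 = 0.3800.

s ≈ 0.380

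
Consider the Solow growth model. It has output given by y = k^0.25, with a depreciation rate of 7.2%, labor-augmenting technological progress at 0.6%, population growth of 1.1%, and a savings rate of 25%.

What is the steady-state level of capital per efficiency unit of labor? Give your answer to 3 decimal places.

k* ≈ 3.963

At the steady state, Δk = 0, so s·k^α = (n + g + δ)·k.
Rearranging, k^(1−α) = s / (n + g + δ).
k^0.75 = 0.25 / (0.011 + 0.006 + 0.072) = 0.25 / 0.089 = 2.8090
k* = 2.8090^(1/0.75) ≈ 3.9634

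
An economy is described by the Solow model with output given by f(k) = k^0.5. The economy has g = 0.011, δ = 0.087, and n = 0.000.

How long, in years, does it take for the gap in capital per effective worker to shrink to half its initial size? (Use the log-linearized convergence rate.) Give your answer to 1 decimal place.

Near the steady state the convergence rate is λ = (1 − α)(n + g + δ).
λ = (1 − 0.5) × 0.098 = 0.5 × 0.098 = 0.0490
Half-life = ln 2 / λ = 0.6931 / 0.0490 ≈ 14.14 years

t_½ ≈ 14.1 years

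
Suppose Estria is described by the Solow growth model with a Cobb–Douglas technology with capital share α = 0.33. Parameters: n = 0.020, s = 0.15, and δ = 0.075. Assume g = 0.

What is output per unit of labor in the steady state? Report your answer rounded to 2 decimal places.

y* = 1.25

At the steady state, Δk = 0, so s·k^α = (n + δ)·k.
Dividing both sides by k: k^(1−α) = s / (n + δ).
k^0.67 = 0.15 / (0.020 + 0.075) = 0.15 / 0.095 = 1.5789
k* = 1.5789^(1/0.67) ≈ 1.9772
y* = (k*)^α = 1.9772^0.33 ≈ 1.2523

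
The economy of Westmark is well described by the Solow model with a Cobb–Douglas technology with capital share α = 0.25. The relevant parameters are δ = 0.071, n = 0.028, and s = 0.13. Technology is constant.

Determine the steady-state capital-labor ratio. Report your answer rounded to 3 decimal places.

k* ≈ 1.438

Steady state requires s·f(k) = (n + δ)·k, i.e. s·k^α = (n + δ)·k.
Rearranging, k^(1−α) = s / (n + δ).
k^0.75 = 0.13 / (0.028 + 0.071) = 0.13 / 0.099 = 1.3131
k* = 1.3131^(1/0.75) ≈ 1.4379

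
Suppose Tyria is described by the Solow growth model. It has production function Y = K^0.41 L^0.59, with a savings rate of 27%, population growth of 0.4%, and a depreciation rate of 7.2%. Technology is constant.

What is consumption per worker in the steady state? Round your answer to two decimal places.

At the steady state, Δk = 0, so s·k^α = (n + δ)·k.
Dividing both sides by k: k^(1−α) = s / (n + δ).
k^0.59 = 0.27 / (0.004 + 0.072) = 0.27 / 0.076 = 3.5526
k* = 3.5526^(1/0.59) ≈ 8.5729
y* = (k*)^α = 8.5729^0.41 ≈ 2.4131
c* = (1 − s)·y* = (1 − 0.27) × 2.4131 ≈ 1.7616

c* ≈ 1.76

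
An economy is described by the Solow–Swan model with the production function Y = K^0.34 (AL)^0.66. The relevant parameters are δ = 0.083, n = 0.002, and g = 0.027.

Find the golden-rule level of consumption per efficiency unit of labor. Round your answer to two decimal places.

At the golden rule, f'(k) = n + g + δ, so α·k^(α−1) = n + g + δ and k_gold = (α/(n + g + δ))^(1/(1−α)).
k_gold = (0.34/0.112)^(1/0.66) = 3.0357^1.5152 ≈ 5.3792
c_gold = f(k_gold) − (n + g + δ)·k_gold = 1.7719 − 0.112×5.3792 ≈ 1.1694

c_gold ≈ 1.17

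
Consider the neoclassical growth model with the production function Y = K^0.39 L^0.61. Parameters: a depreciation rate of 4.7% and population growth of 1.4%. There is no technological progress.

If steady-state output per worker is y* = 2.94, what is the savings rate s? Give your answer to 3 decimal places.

In steady state, investment equals break-even investment: s·k^α = (n + δ)·k.
Since y* = [s/(n + δ)]^(α/(1−α)), we have s/(n + δ) = (y*)^((1−α)/α) = 2.94^1.5641 = 5.4018.
Therefore s = 5.4018 × (n + δ) = 5.4018 × 0.061 = 0.3295.

s ≈ 0.330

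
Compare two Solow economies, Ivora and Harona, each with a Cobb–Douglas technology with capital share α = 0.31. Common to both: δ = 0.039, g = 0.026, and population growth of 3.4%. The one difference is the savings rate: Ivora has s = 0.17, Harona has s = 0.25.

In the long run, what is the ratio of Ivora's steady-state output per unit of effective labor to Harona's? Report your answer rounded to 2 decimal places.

Steady-state y* = [s/(n + g + δ)]^(α/(1−α)), so the ratio is [ (s_I/(n + g + δ)_I) / (s_H/(n + g + δ)_H) ]^0.4493.
s_I/(n + g + δ)_I = 0.17/0.099 = 1.7172; s_H/(n + g + δ)_H = 0.25/0.099 = 2.5253.
Ratio = (1.7172/2.5253)^0.4493 = 0.6800^0.4493 ≈ 0.8409

y*_I / y*_H ≈ 0.84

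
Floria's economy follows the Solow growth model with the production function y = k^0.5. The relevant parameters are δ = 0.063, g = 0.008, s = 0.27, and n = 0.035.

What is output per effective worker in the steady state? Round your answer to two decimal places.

y* = 2.55

At the steady state, Δk = 0, so s·k^α = (n + g + δ)·k.
Dividing both sides by k: k^(1−α) = s / (n + g + δ).
k^0.5 = 0.27 / (0.035 + 0.008 + 0.063) = 0.27 / 0.106 = 2.5472
k* = 2.5472^(1/0.5) ≈ 6.4882
y* = (k*)^α = 6.4882^0.5 ≈ 2.5472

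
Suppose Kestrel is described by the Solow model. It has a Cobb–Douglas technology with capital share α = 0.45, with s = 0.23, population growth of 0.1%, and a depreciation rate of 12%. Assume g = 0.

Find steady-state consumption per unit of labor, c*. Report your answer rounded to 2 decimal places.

c* ≈ 1.30

In steady state, investment equals break-even investment: s·k^α = (n + δ)·k.
Rearranging, k^(1−α) = s / (n + δ).
k^0.55 = 0.23 / (0.001 + 0.120) = 0.23 / 0.121 = 1.9008
k* = 1.9008^(1/0.55) ≈ 3.2148
y* = (k*)^α = 3.2148^0.45 ≈ 1.6913
c* = (1 − s)·y* = (1 − 0.23) × 1.6913 ≈ 1.3023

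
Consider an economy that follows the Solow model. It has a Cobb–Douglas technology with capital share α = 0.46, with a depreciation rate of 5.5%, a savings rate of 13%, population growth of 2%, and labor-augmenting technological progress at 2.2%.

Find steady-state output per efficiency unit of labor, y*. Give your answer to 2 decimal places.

Steady state requires s·f(k) = (n + g + δ)·k, i.e. s·k^α = (n + g + δ)·k.
Dividing both sides by k: k^(1−α) = s / (n + g + δ).
k^0.54 = 0.13 / (0.020 + 0.022 + 0.055) = 0.13 / 0.097 = 1.3402
k* = 1.3402^(1/0.54) ≈ 1.7199
y* = (k*)^α = 1.7199^0.46 ≈ 1.2833

y* ≈ 1.28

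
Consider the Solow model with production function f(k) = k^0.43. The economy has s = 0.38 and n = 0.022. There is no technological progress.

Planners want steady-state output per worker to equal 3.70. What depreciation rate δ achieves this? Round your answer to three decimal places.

Steady state requires s·f(k) = (n + δ)·k, i.e. s·k^α = (n + δ)·k.
Since y* = [s/(n + δ)]^(α/(1−α)), we have s/(n + δ) = (y*)^((1−α)/α) = 3.70^1.3256 = 5.6651.
Therefore n + δ = s / 5.6651 = 0.38 / 5.6651 = 0.0671, so δ = 0.0671 − 0.022 = 0.0451.

δ ≈ 0.045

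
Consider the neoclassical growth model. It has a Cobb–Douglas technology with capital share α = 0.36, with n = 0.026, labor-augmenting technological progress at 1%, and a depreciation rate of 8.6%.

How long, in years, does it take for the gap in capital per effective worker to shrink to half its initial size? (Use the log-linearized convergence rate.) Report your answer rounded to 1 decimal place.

half-life ≈ 8.9 years

Near the steady state the convergence rate is λ = (1 − α)(n + g + δ).
λ = (1 − 0.36) × 0.122 = 0.64 × 0.122 = 0.07808
Half-life = ln 2 / λ = 0.6931 / 0.07808 ≈ 8.88 years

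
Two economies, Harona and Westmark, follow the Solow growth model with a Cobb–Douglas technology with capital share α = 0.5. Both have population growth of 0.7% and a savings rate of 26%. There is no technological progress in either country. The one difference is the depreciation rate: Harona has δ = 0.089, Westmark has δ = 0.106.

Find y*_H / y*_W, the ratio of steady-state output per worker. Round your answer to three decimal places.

Steady-state y* = [s/(n + δ)]^(α/(1−α)), so the ratio is [ (s_H/(n + δ)_H) / (s_W/(n + δ)_W) ]^1.
s_H/(n + δ)_H = 0.26/0.096 = 2.7083; s_W/(n + δ)_W = 0.26/0.113 = 2.3009.
Ratio = (2.7083/2.3009)^1 = 1.1771^1 ≈ 1.1771

y*_H / y*_W ≈ 1.177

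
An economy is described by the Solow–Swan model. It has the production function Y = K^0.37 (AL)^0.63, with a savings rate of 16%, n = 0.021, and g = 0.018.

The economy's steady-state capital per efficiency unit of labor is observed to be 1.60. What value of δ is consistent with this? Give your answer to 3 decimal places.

δ ≈ 0.080

Steady state requires s·f(k) = (n + g + δ)·k, i.e. s·k^α = (n + g + δ)·k.
So s / (n + g + δ) = (k*)^(1−α) = 1.60^0.63 = 1.3446.
Therefore n + g + δ = s / 1.3446 = 0.16 / 1.3446 = 0.1190, so δ = 0.1190 − 0.039 = 0.0800.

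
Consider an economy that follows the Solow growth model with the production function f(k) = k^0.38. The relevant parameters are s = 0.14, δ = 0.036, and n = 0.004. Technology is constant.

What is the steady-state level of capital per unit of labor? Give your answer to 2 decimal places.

In steady state, investment equals break-even investment: s·k^α = (n + δ)·k.
Dividing both sides by k: k^(1−α) = s / (n + δ).
k^0.62 = 0.14 / (0.004 + 0.036) = 0.14 / 0.040 = 3.5000
k* = 3.5000^(1/0.62) ≈ 7.5427

k* = 7.54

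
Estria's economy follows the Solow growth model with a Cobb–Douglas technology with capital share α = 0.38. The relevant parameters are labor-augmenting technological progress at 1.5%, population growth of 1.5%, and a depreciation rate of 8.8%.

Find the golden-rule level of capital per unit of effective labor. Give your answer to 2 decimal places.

k_gold ≈ 6.59

The golden rule sets f'(k) = n + g + δ, i.e. α·k^(α−1) = n + g + δ.
So k^(1−α) = α / (n + g + δ) = 0.38 / 0.118 = 3.2203.
k_gold = 3.2203^(1/0.62) ≈ 6.5946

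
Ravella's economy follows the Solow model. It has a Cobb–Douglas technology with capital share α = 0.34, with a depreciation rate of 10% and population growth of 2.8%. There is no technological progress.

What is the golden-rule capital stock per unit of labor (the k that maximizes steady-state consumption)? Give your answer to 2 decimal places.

The golden rule sets f'(k) = n + δ, i.e. α·k^(α−1) = n + δ.
So k^(1−α) = α / (n + δ) = 0.34 / 0.128 = 2.6563.
k_gold = 2.6563^(1/0.66) ≈ 4.3938

k_gold ≈ 4.39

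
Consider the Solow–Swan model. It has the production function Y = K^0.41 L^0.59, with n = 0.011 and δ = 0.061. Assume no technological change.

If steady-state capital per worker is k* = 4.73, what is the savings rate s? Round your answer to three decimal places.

At the steady state, Δk = 0, so s·k^α = (n + δ)·k.
So s / (n + δ) = (k*)^(1−α) = 4.73^0.59 = 2.5013.
Therefore s = 2.5013 × (n + δ) = 2.5013 × 0.072 = 0.1801.

s ≈ 0.180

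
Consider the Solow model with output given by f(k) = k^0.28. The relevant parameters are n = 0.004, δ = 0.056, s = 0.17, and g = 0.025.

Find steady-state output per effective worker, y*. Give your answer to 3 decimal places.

At the steady state, Δk = 0, so s·k^α = (n + g + δ)·k.
Dividing both sides by k: k^(1−α) = s / (n + g + δ).
k^0.72 = 0.17 / (0.004 + 0.025 + 0.056) = 0.17 / 0.085 = 2.0000
k* = 2.0000^(1/0.72) ≈ 2.6188
y* = (k*)^α = 2.6188^0.28 ≈ 1.3094

y* ≈ 1.309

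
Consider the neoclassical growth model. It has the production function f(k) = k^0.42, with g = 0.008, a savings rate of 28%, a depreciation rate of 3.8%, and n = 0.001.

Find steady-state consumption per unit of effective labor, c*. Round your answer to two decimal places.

c* ≈ 2.62

Steady state requires s·f(k) = (n + g + δ)·k, i.e. s·k^α = (n + g + δ)·k.
Rearranging, k^(1−α) = s / (n + g + δ).
k^0.58 = 0.28 / (0.001 + 0.008 + 0.038) = 0.28 / 0.047 = 5.9574
k* = 5.9574^(1/0.58) ≈ 21.6923
y* = (k*)^α = 21.6923^0.42 ≈ 3.6412
c* = (1 − s)·y* = (1 − 0.28) × 3.6412 ≈ 2.6217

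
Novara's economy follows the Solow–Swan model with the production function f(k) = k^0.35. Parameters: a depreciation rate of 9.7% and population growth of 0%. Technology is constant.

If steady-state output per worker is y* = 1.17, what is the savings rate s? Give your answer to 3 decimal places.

s ≈ 0.130

In steady state, investment equals break-even investment: s·k^α = (n + δ)·k.
Since y* = [s/(n + δ)]^(α/(1−α)), we have s/(n + δ) = (y*)^((1−α)/α) = 1.17^1.8571 = 1.3385.
Therefore s = 1.3385 × (n + δ) = 1.3385 × 0.097 = 0.1298.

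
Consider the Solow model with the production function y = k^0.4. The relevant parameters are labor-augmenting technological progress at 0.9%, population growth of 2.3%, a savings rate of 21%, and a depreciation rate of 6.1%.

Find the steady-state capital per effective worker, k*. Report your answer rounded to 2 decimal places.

k* ≈ 3.89

Steady state requires s·f(k) = (n + g + δ)·k, i.e. s·k^α = (n + g + δ)·k.
Dividing both sides by k: k^(1−α) = s / (n + g + δ).
k^0.6 = 0.21 / (0.023 + 0.009 + 0.061) = 0.21 / 0.093 = 2.2581
k* = 2.2581^(1/0.6) ≈ 3.8866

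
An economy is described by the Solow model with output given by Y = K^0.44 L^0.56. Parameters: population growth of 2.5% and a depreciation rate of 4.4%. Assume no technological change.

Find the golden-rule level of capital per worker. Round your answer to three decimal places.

k_gold ≈ 27.340

The golden rule sets f'(k) = n + δ, i.e. α·k^(α−1) = n + δ.
So k^(1−α) = α / (n + δ) = 0.44 / 0.069 = 6.3768.
k_gold = 6.3768^(1/0.56) ≈ 27.3395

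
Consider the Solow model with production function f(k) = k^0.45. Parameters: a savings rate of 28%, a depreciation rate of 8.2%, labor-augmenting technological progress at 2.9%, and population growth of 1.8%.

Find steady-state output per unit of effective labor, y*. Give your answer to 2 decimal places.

Steady state requires s·f(k) = (n + g + δ)·k, i.e. s·k^α = (n + g + δ)·k.
Rearranging, k^(1−α) = s / (n + g + δ).
k^0.55 = 0.28 / (0.018 + 0.029 + 0.082) = 0.28 / 0.129 = 2.1705
k* = 2.1705^(1/0.55) ≈ 4.0919
y* = (k*)^α = 4.0919^0.45 ≈ 1.8852

y* ≈ 1.89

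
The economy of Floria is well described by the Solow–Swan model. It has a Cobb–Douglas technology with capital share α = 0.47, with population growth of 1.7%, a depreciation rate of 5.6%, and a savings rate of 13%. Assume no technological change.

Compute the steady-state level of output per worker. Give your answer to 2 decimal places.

y* = 1.67

Steady state requires s·f(k) = (n + δ)·k, i.e. s·k^α = (n + δ)·k.
Rearranging, k^(1−α) = s / (n + δ).
k^0.53 = 0.13 / (0.017 + 0.056) = 0.13 / 0.073 = 1.7808
k* = 1.7808^(1/0.53) ≈ 2.9707
y* = (k*)^α = 2.9707^0.47 ≈ 1.6682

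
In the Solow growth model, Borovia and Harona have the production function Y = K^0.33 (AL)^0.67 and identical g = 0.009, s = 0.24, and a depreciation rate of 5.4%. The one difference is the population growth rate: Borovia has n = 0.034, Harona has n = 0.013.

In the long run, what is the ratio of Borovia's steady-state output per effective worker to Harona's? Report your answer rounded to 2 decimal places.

ratio ≈ 0.89

Steady-state y* = [s/(n + g + δ)]^(α/(1−α)), so the ratio is [ (s_B/(n + g + δ)_B) / (s_H/(n + g + δ)_H) ]^0.4925.
s_B/(n + g + δ)_B = 0.24/0.097 = 2.4742; s_H/(n + g + δ)_H = 0.24/0.076 = 3.1579.
Ratio = (2.4742/3.1579)^0.4925 = 0.7835^0.4925 ≈ 0.8868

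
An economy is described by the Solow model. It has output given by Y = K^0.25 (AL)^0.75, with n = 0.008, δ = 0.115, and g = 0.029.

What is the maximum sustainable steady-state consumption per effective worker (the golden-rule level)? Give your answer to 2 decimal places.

c_gold ≈ 0.89

At the golden rule, f'(k) = n + g + δ, so α·k^(α−1) = n + g + δ and k_gold = (α/(n + g + δ))^(1/(1−α)).
k_gold = (0.25/0.152)^(1/0.75) = 1.6447^1.3333 ≈ 1.9414
c_gold = f(k_gold) − (n + g + δ)·k_gold = 1.1804 − 0.152×1.9414 ≈ 0.8853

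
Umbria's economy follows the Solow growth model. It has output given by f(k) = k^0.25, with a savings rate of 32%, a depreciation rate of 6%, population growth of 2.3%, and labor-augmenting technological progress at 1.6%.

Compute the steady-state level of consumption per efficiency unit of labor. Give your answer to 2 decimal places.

Steady state requires s·f(k) = (n + g + δ)·k, i.e. s·k^α = (n + g + δ)·k.
Rearranging, k^(1−α) = s / (n + g + δ).
k^0.75 = 0.32 / (0.023 + 0.016 + 0.060) = 0.32 / 0.099 = 3.2323
k* = 3.2323^(1/0.75) ≈ 4.7791
y* = (k*)^α = 4.7791^0.25 ≈ 1.4786
c* = (1 − s)·y* = (1 − 0.32) × 1.4786 ≈ 1.0054

c* = 1.01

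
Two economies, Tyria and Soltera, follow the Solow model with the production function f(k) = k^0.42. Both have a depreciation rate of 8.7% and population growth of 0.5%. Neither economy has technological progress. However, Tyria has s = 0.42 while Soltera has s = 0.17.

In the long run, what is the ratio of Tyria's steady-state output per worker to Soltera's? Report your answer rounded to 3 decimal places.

Steady-state y* = [s/(n + δ)]^(α/(1−α)), so the ratio is [ (s_T/(n + δ)_T) / (s_S/(n + δ)_S) ]^0.7241.
s_T/(n + δ)_T = 0.42/0.092 = 4.5652; s_S/(n + δ)_S = 0.17/0.092 = 1.8478.
Ratio = (4.5652/1.8478)^0.7241 = 2.4706^0.7241 ≈ 1.9250

ratio ≈ 1.925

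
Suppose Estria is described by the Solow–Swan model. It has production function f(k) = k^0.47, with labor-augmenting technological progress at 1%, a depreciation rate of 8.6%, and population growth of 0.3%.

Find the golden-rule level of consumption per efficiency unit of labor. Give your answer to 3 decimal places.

At the golden rule, f'(k) = n + g + δ, so α·k^(α−1) = n + g + δ and k_gold = (α/(n + g + δ))^(1/(1−α)).
k_gold = (0.47/0.099)^(1/0.53) = 4.7475^1.8868 ≈ 18.8953
c_gold = f(k_gold) − (n + g + δ)·k_gold = 3.9800 − 0.099×18.8953 ≈ 2.1094

c_gold ≈ 2.109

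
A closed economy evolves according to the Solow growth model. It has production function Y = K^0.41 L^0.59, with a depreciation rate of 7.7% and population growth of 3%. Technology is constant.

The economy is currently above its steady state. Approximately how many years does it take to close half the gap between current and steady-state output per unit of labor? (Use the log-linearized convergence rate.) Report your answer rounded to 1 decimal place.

Near the steady state the convergence rate is λ = (1 − α)(n + δ).
λ = (1 − 0.41) × 0.107 = 0.59 × 0.107 = 0.06313
Half-life = ln 2 / λ = 0.6931 / 0.06313 ≈ 10.98 years

half-life ≈ 11.0 years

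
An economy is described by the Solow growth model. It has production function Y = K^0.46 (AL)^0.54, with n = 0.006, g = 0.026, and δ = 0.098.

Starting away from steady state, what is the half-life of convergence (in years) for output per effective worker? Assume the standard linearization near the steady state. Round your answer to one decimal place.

t_½ ≈ 9.9 years

Near the steady state the convergence rate is λ = (1 − α)(n + g + δ).
λ = (1 − 0.46) × 0.130 = 0.54 × 0.130 = 0.0702
Half-life = ln 2 / λ = 0.6931 / 0.0702 ≈ 9.87 years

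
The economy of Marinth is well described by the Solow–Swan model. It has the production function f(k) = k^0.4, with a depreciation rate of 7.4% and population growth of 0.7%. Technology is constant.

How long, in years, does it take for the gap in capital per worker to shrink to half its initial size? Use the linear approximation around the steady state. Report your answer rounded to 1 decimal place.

t_½ ≈ 14.3 years

Near the steady state the convergence rate is λ = (1 − α)(n + δ).
λ = (1 − 0.4) × 0.081 = 0.6 × 0.081 = 0.0486
Half-life = ln 2 / λ = 0.6931 / 0.0486 ≈ 14.26 years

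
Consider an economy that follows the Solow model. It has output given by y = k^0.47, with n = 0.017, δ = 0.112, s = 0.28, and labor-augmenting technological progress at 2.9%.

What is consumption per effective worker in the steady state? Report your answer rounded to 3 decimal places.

c* ≈ 1.196

In steady state, investment equals break-even investment: s·k^α = (n + g + δ)·k.
Dividing both sides by k: k^(1−α) = s / (n + g + δ).
k^0.53 = 0.28 / (0.017 + 0.029 + 0.112) = 0.28 / 0.158 = 1.7722
k* = 1.7722^(1/0.53) ≈ 2.9437
y* = (k*)^α = 2.9437^0.47 ≈ 1.6610
c* = (1 − s)·y* = (1 − 0.28) × 1.6610 ≈ 1.1959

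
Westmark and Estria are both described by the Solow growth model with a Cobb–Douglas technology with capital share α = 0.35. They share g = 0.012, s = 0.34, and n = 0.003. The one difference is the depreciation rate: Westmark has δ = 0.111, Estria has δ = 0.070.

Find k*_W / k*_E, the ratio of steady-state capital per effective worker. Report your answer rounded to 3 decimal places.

Steady-state k* = [s/(n + g + δ)]^(1/(1−α)), so the ratio is [ (s_W/(n + g + δ)_W) / (s_E/(n + g + δ)_E) ]^1.5385.
s_W/(n + g + δ)_W = 0.34/0.126 = 2.6984; s_E/(n + g + δ)_E = 0.34/0.085 = 4.0000.
Ratio = (2.6984/4.0000)^1.5385 = 0.6746^1.5385 ≈ 0.5457

k*_W / k*_E ≈ 0.546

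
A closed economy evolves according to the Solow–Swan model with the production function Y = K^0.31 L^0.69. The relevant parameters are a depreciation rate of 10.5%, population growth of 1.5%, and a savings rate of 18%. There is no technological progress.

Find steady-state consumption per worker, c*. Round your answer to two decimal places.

Steady state requires s·f(k) = (n + δ)·k, i.e. s·k^α = (n + δ)·k.
Rearranging, k^(1−α) = s / (n + δ).
k^0.69 = 0.18 / (0.015 + 0.105) = 0.18 / 0.120 = 1.5000
k* = 1.5000^(1/0.69) ≈ 1.7997
y* = (k*)^α = 1.7997^0.31 ≈ 1.1998
c* = (1 − s)·y* = (1 − 0.18) × 1.1998 ≈ 0.9838

c* ≈ 0.98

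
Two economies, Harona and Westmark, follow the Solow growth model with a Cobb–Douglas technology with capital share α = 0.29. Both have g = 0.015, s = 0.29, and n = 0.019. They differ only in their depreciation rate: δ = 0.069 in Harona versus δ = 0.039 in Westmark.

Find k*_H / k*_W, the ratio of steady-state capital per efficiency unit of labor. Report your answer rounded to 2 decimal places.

ratio ≈ 0.62

Steady-state k* = [s/(n + g + δ)]^(1/(1−α)), so the ratio is [ (s_H/(n + g + δ)_H) / (s_W/(n + g + δ)_W) ]^1.4085.
s_H/(n + g + δ)_H = 0.29/0.103 = 2.8155; s_W/(n + g + δ)_W = 0.29/0.073 = 3.9726.
Ratio = (2.8155/3.9726)^1.4085 = 0.7087^1.4085 ≈ 0.6157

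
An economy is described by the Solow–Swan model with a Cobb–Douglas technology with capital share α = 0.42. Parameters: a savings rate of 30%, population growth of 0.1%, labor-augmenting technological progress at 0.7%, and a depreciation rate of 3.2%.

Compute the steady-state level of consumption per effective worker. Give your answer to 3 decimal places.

At the steady state, Δk = 0, so s·k^α = (n + g + δ)·k.
Dividing both sides by k: k^(1−α) = s / (n + g + δ).
k^0.58 = 0.30 / (0.001 + 0.007 + 0.032) = 0.30 / 0.040 = 7.5000
k* = 7.5000^(1/0.58) ≈ 32.2646
y* = (k*)^α = 32.2646^0.42 ≈ 4.3019
c* = (1 − s)·y* = (1 − 0.30) × 4.3019 ≈ 3.0113

c* ≈ 3.011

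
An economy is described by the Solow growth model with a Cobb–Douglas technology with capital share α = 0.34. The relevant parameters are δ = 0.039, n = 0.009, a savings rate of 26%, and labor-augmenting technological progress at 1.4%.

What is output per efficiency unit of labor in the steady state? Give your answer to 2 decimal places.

y* = 2.09

At the steady state, Δk = 0, so s·k^α = (n + g + δ)·k.
Dividing both sides by k: k^(1−α) = s / (n + g + δ).
k^0.66 = 0.26 / (0.009 + 0.014 + 0.039) = 0.26 / 0.062 = 4.1935
k* = 4.1935^(1/0.66) ≈ 8.7760
y* = (k*)^α = 8.7760^0.34 ≈ 2.0928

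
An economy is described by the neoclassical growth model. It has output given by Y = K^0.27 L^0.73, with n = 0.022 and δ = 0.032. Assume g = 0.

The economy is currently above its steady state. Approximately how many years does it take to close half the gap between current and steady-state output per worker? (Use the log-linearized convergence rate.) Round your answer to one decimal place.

Near the steady state the convergence rate is λ = (1 − α)(n + δ).
λ = (1 − 0.27) × 0.054 = 0.73 × 0.054 = 0.03942
Half-life = ln 2 / λ = 0.6931 / 0.03942 ≈ 17.58 years

t_½ ≈ 17.6 years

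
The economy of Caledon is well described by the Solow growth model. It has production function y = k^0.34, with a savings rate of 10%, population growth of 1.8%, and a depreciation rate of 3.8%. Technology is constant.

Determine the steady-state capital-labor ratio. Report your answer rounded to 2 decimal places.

k* ≈ 2.41

In steady state, investment equals break-even investment: s·k^α = (n + δ)·k.
Dividing both sides by k: k^(1−α) = s / (n + δ).
k^0.66 = 0.10 / (0.018 + 0.038) = 0.10 / 0.056 = 1.7857
k* = 1.7857^(1/0.66) ≈ 2.4073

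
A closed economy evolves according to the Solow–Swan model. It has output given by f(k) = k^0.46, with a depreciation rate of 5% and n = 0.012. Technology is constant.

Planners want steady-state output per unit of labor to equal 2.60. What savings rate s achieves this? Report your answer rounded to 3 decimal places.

s ≈ 0.190

Steady state requires s·f(k) = (n + δ)·k, i.e. s·k^α = (n + δ)·k.
Since y* = [s/(n + δ)]^(α/(1−α)), we have s/(n + δ) = (y*)^((1−α)/α) = 2.60^1.1739 = 3.0700.
Therefore s = 3.0700 × (n + δ) = 3.0700 × 0.062 = 0.1903.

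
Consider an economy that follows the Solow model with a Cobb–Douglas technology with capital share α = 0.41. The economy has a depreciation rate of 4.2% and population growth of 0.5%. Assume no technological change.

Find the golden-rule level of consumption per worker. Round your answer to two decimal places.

At the golden rule, f'(k) = n + δ, so α·k^(α−1) = n + δ and k_gold = (α/(n + δ))^(1/(1−α)).
k_gold = (0.41/0.047)^(1/0.59) = 8.7234^1.6949 ≈ 39.2978
c_gold = f(k_gold) − (n + δ)·k_gold = 4.5050 − 0.047×39.2978 ≈ 2.6580

c_gold ≈ 2.66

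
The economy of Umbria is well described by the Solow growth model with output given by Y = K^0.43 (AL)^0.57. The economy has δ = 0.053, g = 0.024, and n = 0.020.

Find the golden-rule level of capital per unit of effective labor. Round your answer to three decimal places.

The golden rule sets f'(k) = n + g + δ, i.e. α·k^(α−1) = n + g + δ.
So k^(1−α) = α / (n + g + δ) = 0.43 / 0.097 = 4.4330.
k_gold = 4.4330^(1/0.57) ≈ 13.6319

k_gold ≈ 13.632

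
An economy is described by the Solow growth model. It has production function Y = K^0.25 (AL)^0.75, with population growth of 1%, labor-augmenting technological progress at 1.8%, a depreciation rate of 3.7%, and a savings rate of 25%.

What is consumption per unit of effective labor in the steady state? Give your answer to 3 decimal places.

c* ≈ 1.175

Steady state requires s·f(k) = (n + g + δ)·k, i.e. s·k^α = (n + g + δ)·k.
Rearranging, k^(1−α) = s / (n + g + δ).
k^0.75 = 0.25 / (0.010 + 0.018 + 0.037) = 0.25 / 0.065 = 3.8462
k* = 3.8462^(1/0.75) ≈ 6.0262
y* = (k*)^α = 6.0262^0.25 ≈ 1.5668
c* = (1 − s)·y* = (1 − 0.25) × 1.5668 ≈ 1.1751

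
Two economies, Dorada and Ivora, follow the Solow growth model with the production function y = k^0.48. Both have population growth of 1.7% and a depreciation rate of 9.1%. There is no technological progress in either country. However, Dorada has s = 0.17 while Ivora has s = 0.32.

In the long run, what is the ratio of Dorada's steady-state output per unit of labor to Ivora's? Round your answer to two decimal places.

ratio ≈ 0.56

Steady-state y* = [s/(n + δ)]^(α/(1−α)), so the ratio is [ (s_D/(n + δ)_D) / (s_I/(n + δ)_I) ]^0.9231.
s_D/(n + δ)_D = 0.17/0.108 = 1.5741; s_I/(n + δ)_I = 0.32/0.108 = 2.9630.
Ratio = (1.5741/2.9630)^0.9231 = 0.5313^0.9231 ≈ 0.5578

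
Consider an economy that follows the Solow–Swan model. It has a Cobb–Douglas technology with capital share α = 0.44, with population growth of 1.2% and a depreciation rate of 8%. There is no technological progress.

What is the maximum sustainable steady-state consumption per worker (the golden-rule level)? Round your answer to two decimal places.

At the golden rule, f'(k) = n + δ, so α·k^(α−1) = n + δ and k_gold = (α/(n + δ))^(1/(1−α)).
k_gold = (0.44/0.092)^(1/0.56) = 4.7826^1.7857 ≈ 16.3560
c_gold = f(k_gold) − (n + δ)·k_gold = 3.4199 − 0.092×16.3560 ≈ 1.9151

c_gold ≈ 1.92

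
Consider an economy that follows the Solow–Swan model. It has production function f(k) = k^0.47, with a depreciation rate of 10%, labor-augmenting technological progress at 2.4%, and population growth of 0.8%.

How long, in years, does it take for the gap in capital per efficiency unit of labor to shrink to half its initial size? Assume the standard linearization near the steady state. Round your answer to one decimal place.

about 9.9 years

Near the steady state the convergence rate is λ = (1 − α)(n + g + δ).
λ = (1 − 0.47) × 0.132 = 0.53 × 0.132 = 0.06996
Half-life = ln 2 / λ = 0.6931 / 0.06996 ≈ 9.91 years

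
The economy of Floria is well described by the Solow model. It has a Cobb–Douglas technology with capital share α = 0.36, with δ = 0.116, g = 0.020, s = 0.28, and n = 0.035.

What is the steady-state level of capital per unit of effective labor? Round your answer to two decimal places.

Steady state requires s·f(k) = (n + g + δ)·k, i.e. s·k^α = (n + g + δ)·k.
Rearranging, k^(1−α) = s / (n + g + δ).
k^0.64 = 0.28 / (0.035 + 0.020 + 0.116) = 0.28 / 0.171 = 1.6374
k* = 1.6374^(1/0.64) ≈ 2.1608

k* = 2.16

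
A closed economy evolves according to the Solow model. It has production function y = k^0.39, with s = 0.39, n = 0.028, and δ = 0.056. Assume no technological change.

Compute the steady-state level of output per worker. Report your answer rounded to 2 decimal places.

Steady state requires s·f(k) = (n + δ)·k, i.e. s·k^α = (n + δ)·k.
Dividing both sides by k: k^(1−α) = s / (n + δ).
k^0.61 = 0.39 / (0.028 + 0.056) = 0.39 / 0.084 = 4.6429
k* = 4.6429^(1/0.61) ≈ 12.3907
y* = (k*)^α = 12.3907^0.39 ≈ 2.6687

y* = 2.67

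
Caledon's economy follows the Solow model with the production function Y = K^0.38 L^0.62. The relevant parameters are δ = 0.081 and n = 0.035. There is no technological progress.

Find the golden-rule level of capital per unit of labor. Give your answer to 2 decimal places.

k_gold ≈ 6.78

The golden rule sets f'(k) = n + δ, i.e. α·k^(α−1) = n + δ.
So k^(1−α) = α / (n + δ) = 0.38 / 0.116 = 3.2759.
k_gold = 3.2759^(1/0.62) ≈ 6.7792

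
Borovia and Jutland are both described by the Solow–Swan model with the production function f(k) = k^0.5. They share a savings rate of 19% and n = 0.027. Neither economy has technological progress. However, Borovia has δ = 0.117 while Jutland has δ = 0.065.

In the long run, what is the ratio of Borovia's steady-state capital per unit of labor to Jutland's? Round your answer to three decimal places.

Steady-state k* = [s/(n + δ)]^(1/(1−α)), so the ratio is [ (s_B/(n + δ)_B) / (s_J/(n + δ)_J) ]^2.
s_B/(n + δ)_B = 0.19/0.144 = 1.3194; s_J/(n + δ)_J = 0.19/0.092 = 2.0652.
Ratio = (1.3194/2.0652)^2 = 0.6389^2 ≈ 0.4082

ratio ≈ 0.408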